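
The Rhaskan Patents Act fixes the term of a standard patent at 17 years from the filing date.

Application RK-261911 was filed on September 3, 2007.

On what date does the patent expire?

Filing date + 17 years → 3 September 2024.

September 3, 2024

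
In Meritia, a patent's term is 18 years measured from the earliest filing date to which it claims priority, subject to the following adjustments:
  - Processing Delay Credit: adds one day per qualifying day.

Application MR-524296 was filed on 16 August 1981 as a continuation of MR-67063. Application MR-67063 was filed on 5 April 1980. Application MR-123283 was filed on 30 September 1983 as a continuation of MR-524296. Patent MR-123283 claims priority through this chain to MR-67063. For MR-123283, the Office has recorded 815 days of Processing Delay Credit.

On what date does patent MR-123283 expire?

Earliest priority filing: 5 April 1980.
Base term: 5 April 1980 + 18 years → 5 April 1998.
Processing Delay Credit: +815 days → 28 June 2000.

June 28, 2000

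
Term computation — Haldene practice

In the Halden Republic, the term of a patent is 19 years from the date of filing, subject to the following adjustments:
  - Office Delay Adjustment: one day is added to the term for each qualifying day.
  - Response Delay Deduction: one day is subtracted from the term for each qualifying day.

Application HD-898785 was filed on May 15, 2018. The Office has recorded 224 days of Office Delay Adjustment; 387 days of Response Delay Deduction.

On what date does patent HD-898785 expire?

December 3, 2036

Base term: filing date + 19 years → 15 May 2037.
Office Delay Adjustment: +224 days → 25 December 2037.
Response Delay Deduction: −387 days → 3 December 2036.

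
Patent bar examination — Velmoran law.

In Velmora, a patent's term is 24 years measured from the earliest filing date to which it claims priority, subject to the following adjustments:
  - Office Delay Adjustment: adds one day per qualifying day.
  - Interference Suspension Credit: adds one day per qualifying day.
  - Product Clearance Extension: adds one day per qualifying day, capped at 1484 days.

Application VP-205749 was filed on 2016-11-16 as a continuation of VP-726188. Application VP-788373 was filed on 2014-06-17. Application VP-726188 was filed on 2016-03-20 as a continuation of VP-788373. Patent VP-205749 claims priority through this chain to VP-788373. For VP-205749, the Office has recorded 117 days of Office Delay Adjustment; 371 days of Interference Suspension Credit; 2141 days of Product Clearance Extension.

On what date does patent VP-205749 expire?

2043-11-10

Earliest priority filing: 17 June 2014.
Base term: 17 June 2014 + 24 years → 17 June 2038.
Office Delay Adjustment: +117 days → 12 October 2038.
Interference Suspension Credit: +371 days → 18 October 2039.
Product Clearance Extension: 2141 days claimed exceeds the 1484-day cap, so +1484 days → 10 November 2043.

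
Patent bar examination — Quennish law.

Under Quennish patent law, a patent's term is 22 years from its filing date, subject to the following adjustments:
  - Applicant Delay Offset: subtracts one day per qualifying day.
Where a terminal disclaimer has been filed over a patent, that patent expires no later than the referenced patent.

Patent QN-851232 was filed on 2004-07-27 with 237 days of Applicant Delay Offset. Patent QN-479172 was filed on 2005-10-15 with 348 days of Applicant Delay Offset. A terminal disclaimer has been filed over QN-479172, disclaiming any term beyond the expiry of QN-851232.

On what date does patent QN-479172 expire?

2025-12-02

Natural term of QN-479172:
  Base: filing + 22 years → 15 October 2027.
  Applicant Delay Offset: −348 days → 1 November 2026.
Expiry of referenced patent QN-851232:
  Base: filing + 22 years → 27 July 2026.
  Applicant Delay Offset: −237 days → 2 December 2025.
Terminal disclaimer: QN-479172 expires on the earlier of 1 November 2026 and 2 December 2025.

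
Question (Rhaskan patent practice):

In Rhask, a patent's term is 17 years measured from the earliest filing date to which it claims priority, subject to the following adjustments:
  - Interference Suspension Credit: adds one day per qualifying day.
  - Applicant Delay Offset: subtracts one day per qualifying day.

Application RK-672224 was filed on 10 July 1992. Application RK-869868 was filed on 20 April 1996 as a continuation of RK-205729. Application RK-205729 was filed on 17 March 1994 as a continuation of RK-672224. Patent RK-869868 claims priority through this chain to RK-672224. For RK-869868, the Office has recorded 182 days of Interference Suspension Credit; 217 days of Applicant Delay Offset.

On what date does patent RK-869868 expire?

Earliest priority filing: 10 July 1992.
Base term: 10 July 1992 + 17 years → 10 July 2009.
Interference Suspension Credit: +182 days → 8 January 2010.
Applicant Delay Offset: −217 days → 5 June 2009.

2009-06-05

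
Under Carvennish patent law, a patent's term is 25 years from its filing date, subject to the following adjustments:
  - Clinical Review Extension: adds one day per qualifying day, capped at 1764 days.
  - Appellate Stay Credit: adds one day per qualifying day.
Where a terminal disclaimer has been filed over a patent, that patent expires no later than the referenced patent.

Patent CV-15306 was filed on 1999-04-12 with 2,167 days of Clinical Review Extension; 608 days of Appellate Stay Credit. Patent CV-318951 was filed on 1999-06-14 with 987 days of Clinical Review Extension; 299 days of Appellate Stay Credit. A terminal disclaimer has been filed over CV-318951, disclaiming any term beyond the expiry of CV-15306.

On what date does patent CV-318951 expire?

2027-12-22

Natural term of CV-318951:
  Base: filing + 25 years → 14 June 2024.
  Clinical Review Extension: 987 days (within the 1764-day cap) → +987 days → 26 February 2027.
  Appellate Stay Credit: +299 days → 22 December 2027.
Expiry of referenced patent CV-15306:
  Base: filing + 25 years → 12 April 2024.
  Clinical Review Extension: 2167 days claimed exceeds the 1764-day cap, so +1764 days → 9 February 2029.
  Appellate Stay Credit: +608 days → 10 October 2030.
Terminal disclaimer: CV-318951 expires on the earlier of 22 December 2027 and 10 October 2030.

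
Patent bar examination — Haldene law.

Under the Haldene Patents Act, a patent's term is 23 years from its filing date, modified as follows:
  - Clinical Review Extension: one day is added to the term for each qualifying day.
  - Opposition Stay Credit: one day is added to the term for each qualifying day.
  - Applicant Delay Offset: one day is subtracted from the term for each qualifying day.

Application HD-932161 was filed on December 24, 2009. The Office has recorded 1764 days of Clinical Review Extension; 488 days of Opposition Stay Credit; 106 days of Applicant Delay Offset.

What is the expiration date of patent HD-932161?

November 9, 2038

Base term: filing date + 23 years → 24 December 2032.
Clinical Review Extension: +1764 days → 23 October 2037.
Opposition Stay Credit: +488 days → 23 February 2039.
Applicant Delay Offset: −106 days → 9 November 2038.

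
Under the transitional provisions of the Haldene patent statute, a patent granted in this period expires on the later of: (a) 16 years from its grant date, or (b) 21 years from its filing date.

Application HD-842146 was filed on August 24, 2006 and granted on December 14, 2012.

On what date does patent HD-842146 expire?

December 14, 2028

(a) grant + 16 years → 14 December 2028.
(b) filing + 21 years → 24 August 2027.
Later of the two: 14 December 2028.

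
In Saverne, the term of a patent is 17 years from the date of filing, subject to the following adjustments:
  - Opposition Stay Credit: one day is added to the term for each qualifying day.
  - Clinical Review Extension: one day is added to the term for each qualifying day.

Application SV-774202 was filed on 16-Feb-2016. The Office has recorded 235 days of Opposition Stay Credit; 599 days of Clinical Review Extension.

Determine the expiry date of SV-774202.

Base term: filing date + 17 years → 16 February 2033.
Opposition Stay Credit: +235 days → 9 October 2033.
Clinical Review Extension: +599 days → 31 May 2035.

2035-05-31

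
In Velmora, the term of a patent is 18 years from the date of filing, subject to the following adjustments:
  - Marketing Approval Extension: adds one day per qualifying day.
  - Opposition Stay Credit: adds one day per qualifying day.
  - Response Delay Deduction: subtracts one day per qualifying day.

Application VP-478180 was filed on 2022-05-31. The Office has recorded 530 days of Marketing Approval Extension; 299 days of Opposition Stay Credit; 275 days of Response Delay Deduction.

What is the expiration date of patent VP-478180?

Base term: filing date + 18 years → 31 May 2040.
Marketing Approval Extension: +530 days → 12 November 2041.
Opposition Stay Credit: +299 days → 7 September 2042.
Response Delay Deduction: −275 days → 6 December 2041.

2041-12-06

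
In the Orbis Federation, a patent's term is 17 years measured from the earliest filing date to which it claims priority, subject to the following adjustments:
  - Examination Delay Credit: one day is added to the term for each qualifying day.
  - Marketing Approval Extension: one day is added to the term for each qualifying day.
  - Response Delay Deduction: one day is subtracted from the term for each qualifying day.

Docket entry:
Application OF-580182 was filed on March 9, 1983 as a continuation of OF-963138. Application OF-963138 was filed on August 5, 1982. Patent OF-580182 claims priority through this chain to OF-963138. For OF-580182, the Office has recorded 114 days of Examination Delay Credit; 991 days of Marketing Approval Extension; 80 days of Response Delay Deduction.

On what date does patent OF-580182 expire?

Earliest priority filing: 5 August 1982.
Base term: 5 August 1982 + 17 years → 5 August 1999.
Examination Delay Credit: +114 days → 27 November 1999.
Marketing Approval Extension: +991 days → 14 August 2002.
Response Delay Deduction: −80 days → 26 May 2002.

May 26, 2002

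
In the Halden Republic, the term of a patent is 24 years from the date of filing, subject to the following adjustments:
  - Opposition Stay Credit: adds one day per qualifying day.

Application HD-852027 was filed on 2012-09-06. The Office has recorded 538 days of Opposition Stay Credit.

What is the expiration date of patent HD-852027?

February 26, 2038

Base term: filing date + 24 years → 6 September 2036.
Opposition Stay Credit: +538 days → 26 February 2038.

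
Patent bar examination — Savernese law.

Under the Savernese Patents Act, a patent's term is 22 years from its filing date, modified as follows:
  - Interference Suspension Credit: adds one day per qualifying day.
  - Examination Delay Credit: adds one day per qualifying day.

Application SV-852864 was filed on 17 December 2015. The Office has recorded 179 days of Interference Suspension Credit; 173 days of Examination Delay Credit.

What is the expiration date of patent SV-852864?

December 4, 2038

Base term: filing date + 22 years → 17 December 2037.
Interference Suspension Credit: +179 days → 14 June 2038.
Examination Delay Credit: +173 days → 4 December 2038.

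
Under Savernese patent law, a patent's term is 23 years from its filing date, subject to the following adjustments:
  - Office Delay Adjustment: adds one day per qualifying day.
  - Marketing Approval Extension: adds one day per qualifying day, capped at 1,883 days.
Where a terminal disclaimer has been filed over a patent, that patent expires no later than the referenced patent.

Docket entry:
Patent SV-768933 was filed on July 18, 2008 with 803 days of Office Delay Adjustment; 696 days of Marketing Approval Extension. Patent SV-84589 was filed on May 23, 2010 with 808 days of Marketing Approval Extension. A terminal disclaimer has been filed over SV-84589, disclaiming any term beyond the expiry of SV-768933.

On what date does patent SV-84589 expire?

August 9, 2035

Natural term of SV-84589:
  Base: filing + 23 years → 23 May 2033.
  Marketing Approval Extension: 808 days (within the 1883-day cap) → +808 days → 9 August 2035.
Expiry of referenced patent SV-768933:
  Base: filing + 23 years → 18 July 2031.
  Office Delay Adjustment: +803 days → 28 September 2033.
  Marketing Approval Extension: 696 days (within the 1883-day cap) → +696 days → 25 August 2035.
Terminal disclaimer: SV-84589 expires on the earlier of 9 August 2035 and 25 August 2035.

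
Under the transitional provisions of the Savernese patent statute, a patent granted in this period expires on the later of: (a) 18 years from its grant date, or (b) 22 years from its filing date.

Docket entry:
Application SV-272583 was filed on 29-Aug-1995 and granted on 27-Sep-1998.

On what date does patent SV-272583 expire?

(a) grant + 18 years → 27 September 2016.
(b) filing + 22 years → 29 August 2017.
Later of the two: 29 August 2017.

2017-08-29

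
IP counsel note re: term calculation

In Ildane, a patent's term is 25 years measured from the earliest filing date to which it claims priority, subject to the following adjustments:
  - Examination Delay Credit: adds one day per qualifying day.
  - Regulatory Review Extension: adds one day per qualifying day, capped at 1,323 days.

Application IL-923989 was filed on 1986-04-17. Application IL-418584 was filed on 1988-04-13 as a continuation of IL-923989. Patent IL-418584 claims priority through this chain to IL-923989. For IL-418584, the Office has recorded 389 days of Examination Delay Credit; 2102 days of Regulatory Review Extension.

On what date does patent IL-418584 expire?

Earliest priority filing: 17 April 1986.
Base term: 17 April 1986 + 25 years → 17 April 2011.
Examination Delay Credit: +389 days → 10 May 2012.
Regulatory Review Extension: 2102 days claimed exceeds the 1323-day cap, so +1323 days → 24 December 2015.

December 24, 2015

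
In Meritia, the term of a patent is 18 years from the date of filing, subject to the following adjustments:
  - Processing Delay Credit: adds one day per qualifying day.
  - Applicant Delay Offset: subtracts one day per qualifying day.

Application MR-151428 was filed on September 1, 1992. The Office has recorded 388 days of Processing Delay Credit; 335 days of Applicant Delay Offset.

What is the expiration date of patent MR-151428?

2010-10-24

Base term: filing date + 18 years → 1 September 2010.
Processing Delay Credit: +388 days → 24 September 2011.
Applicant Delay Offset: −335 days → 24 October 2010.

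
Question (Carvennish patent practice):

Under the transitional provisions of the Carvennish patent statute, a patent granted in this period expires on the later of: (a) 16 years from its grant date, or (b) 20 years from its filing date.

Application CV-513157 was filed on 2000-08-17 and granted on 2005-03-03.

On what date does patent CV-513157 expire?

2021-03-03

(a) grant + 16 years → 3 March 2021.
(b) filing + 20 years → 17 August 2020.
Later of the two: 3 March 2021.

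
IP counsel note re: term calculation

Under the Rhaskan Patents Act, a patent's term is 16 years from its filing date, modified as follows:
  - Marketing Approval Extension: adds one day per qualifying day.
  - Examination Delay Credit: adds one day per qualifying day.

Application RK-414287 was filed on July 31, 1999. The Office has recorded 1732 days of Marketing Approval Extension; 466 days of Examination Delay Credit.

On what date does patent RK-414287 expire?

Base term: filing date + 16 years → 31 July 2015.
Marketing Approval Extension: +1732 days → 27 April 2020.
Examination Delay Credit: +466 days → 6 August 2021.

August 6, 2021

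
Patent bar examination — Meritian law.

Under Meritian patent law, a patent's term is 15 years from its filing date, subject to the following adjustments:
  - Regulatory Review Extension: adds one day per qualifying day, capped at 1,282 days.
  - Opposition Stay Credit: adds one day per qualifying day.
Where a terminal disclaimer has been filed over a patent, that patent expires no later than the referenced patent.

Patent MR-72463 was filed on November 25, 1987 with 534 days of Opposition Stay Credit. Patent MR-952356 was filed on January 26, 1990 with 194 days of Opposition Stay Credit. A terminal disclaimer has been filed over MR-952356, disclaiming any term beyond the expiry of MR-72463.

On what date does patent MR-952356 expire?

Natural term of MR-952356:
  Base: filing + 15 years → 26 January 2005.
  Opposition Stay Credit: +194 days → 8 August 2005.
Expiry of referenced patent MR-72463:
  Base: filing + 15 years → 25 November 2002.
  Opposition Stay Credit: +534 days → 12 May 2004.
Terminal disclaimer: MR-952356 expires on the earlier of 8 August 2005 and 12 May 2004.

2004-05-12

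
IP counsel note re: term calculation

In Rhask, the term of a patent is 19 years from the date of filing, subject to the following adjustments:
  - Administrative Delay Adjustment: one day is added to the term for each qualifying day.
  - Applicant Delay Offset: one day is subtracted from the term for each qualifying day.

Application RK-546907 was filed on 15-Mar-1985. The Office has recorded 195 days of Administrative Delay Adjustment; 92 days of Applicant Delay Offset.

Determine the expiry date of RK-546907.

2004-06-26

Base term: filing date + 19 years → 15 March 2004.
Administrative Delay Adjustment: +195 days → 26 September 2004.
Applicant Delay Offset: −92 days → 26 June 2004.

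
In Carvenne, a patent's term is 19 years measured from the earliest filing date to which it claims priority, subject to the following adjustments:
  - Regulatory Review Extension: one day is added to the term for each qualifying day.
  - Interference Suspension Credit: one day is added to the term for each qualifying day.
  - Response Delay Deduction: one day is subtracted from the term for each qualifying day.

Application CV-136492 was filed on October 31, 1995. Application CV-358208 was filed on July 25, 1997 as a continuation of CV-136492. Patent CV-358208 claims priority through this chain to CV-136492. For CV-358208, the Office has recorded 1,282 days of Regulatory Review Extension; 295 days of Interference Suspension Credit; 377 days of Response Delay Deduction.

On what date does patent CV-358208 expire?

Earliest priority filing: 31 October 1995.
Base term: 31 October 1995 + 19 years → 31 October 2014.
Regulatory Review Extension: +1282 days → 5 May 2018.
Interference Suspension Credit: +295 days → 24 February 2019.
Response Delay Deduction: −377 days → 12 February 2018.

2018-02-12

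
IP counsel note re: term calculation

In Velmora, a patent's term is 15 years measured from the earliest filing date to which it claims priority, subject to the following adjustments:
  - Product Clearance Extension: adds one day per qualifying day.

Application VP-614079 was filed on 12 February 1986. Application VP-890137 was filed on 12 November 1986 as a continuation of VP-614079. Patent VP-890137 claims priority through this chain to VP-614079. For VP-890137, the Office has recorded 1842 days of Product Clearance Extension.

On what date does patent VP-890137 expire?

Earliest priority filing: 12 February 1986.
Base term: 12 February 1986 + 15 years → 12 February 2001.
Product Clearance Extension: +1842 days → 28 February 2006.

February 28, 2006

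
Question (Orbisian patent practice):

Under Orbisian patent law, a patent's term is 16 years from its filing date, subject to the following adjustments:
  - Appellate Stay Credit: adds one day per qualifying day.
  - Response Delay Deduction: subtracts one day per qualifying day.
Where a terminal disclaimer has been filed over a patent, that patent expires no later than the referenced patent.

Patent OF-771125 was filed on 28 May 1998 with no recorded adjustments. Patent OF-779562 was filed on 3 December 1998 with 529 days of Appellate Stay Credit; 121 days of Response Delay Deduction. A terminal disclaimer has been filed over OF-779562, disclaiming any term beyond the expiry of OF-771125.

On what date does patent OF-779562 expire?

2014-05-28

Natural term of OF-779562:
  Base: filing + 16 years → 3 December 2014.
  Appellate Stay Credit: +529 days → 15 May 2016.
  Response Delay Deduction: −121 days → 15 January 2016.
Expiry of referenced patent OF-771125:
  Base: filing + 16 years → 28 May 2014.
Terminal disclaimer: OF-779562 expires on the earlier of 15 January 2016 and 28 May 2014.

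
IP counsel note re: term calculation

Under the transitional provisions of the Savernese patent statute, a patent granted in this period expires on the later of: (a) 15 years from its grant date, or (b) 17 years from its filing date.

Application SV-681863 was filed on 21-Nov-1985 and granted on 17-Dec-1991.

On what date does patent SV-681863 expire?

(a) grant + 15 years → 17 December 2006.
(b) filing + 17 years → 21 November 2002.
Later of the two: 17 December 2006.

December 17, 2006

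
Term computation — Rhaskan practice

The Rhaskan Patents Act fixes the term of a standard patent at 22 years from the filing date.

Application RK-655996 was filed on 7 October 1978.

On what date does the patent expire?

Filing date + 22 years → 7 October 2000.

2000-10-07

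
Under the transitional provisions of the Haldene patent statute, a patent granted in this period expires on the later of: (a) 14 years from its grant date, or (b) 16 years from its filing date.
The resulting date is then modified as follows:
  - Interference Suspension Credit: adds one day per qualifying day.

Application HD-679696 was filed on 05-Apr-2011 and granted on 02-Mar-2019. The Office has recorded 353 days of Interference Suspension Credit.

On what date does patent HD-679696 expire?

(a) grant + 14 years → 2 March 2033.
(b) filing + 16 years → 5 April 2027.
Later of the two: 2 March 2033.
Interference Suspension Credit: +353 days → 18 February 2034.

February 18, 2034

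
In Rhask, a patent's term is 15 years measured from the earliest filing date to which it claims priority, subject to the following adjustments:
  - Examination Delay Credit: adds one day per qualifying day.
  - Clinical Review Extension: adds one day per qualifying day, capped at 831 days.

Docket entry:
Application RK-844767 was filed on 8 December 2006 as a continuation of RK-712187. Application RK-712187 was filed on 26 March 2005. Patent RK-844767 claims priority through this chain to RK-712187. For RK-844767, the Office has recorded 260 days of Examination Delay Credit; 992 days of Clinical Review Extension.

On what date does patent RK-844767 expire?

Earliest priority filing: 26 March 2005.
Base term: 26 March 2005 + 15 years → 26 March 2020.
Examination Delay Credit: +260 days → 11 December 2020.
Clinical Review Extension: 992 days claimed exceeds the 831-day cap, so +831 days → 22 March 2023.

March 22, 2023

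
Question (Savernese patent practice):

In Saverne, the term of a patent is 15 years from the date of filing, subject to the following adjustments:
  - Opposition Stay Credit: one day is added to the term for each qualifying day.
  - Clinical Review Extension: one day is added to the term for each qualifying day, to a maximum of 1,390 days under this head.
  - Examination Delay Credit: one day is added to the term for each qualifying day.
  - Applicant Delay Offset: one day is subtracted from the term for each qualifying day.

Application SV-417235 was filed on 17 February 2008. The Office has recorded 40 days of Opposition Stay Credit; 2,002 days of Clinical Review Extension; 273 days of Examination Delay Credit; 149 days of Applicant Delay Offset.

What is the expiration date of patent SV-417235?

Base term: filing date + 15 years → 17 February 2023.
Opposition Stay Credit: +40 days → 29 March 2023.
Clinical Review Extension: 2002 days claimed exceeds the 1390-day cap, so +1390 days → 17 January 2027.
Examination Delay Credit: +273 days → 17 October 2027.
Applicant Delay Offset: −149 days → 21 May 2027.

May 21, 2027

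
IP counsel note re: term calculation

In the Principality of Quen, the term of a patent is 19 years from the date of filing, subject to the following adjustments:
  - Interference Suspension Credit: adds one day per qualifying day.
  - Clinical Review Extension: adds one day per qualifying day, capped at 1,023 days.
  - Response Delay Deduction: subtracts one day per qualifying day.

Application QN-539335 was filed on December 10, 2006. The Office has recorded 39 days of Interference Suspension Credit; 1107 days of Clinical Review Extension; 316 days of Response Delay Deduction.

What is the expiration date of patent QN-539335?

Base term: filing date + 19 years → 10 December 2025.
Interference Suspension Credit: +39 days → 18 January 2026.
Clinical Review Extension: 1107 days claimed exceeds the 1023-day cap, so +1023 days → 6 November 2028.
Response Delay Deduction: −316 days → 26 December 2027.

2027-12-26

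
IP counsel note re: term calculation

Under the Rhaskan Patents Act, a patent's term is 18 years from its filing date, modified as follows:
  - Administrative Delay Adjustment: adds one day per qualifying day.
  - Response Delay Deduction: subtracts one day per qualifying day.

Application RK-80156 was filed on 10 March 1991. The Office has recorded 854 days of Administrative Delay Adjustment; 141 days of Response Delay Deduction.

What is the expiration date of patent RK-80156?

Base term: filing date + 18 years → 10 March 2009.
Administrative Delay Adjustment: +854 days → 12 July 2011.
Response Delay Deduction: −141 days → 21 February 2011.

February 21, 2011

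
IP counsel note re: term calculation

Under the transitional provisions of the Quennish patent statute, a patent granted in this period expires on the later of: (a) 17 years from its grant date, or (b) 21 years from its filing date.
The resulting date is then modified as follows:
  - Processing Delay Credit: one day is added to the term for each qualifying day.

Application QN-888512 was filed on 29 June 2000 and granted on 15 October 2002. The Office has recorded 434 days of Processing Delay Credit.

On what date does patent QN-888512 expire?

(a) grant + 17 years → 15 October 2019.
(b) filing + 21 years → 29 June 2021.
Later of the two: 29 June 2021.
Processing Delay Credit: +434 days → 6 September 2022.

September 6, 2022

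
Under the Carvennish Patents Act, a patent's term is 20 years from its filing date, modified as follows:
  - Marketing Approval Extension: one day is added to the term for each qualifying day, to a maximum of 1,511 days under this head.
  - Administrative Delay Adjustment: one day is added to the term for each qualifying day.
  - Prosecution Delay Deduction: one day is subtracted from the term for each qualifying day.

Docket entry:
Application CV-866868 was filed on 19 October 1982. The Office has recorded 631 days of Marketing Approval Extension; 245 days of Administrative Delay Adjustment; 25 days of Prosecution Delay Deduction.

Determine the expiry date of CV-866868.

2005-02-16

Base term: filing date + 20 years → 19 October 2002.
Marketing Approval Extension: 631 days (within the 1511-day cap) → +631 days → 11 July 2004.
Administrative Delay Adjustment: +245 days → 13 March 2005.
Prosecution Delay Deduction: −25 days → 16 February 2005.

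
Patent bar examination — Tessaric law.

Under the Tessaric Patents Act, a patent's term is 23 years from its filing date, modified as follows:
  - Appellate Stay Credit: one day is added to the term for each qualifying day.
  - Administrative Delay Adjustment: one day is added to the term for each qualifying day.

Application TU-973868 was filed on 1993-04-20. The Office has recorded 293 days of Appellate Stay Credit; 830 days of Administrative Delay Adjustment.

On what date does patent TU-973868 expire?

May 18, 2019

Base term: filing date + 23 years → 20 April 2016.
Appellate Stay Credit: +293 days → 7 February 2017.
Administrative Delay Adjustment: +830 days → 18 May 2019.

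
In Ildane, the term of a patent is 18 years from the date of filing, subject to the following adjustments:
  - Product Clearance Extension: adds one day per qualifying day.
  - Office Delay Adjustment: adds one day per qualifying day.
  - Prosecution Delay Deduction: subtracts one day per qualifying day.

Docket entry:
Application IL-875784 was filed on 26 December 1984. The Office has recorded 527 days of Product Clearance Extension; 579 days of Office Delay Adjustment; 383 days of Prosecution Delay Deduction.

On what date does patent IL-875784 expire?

Base term: filing date + 18 years → 26 December 2002.
Product Clearance Extension: +527 days → 5 June 2004.
Office Delay Adjustment: +579 days → 5 January 2006.
Prosecution Delay Deduction: −383 days → 18 December 2004.

December 18, 2004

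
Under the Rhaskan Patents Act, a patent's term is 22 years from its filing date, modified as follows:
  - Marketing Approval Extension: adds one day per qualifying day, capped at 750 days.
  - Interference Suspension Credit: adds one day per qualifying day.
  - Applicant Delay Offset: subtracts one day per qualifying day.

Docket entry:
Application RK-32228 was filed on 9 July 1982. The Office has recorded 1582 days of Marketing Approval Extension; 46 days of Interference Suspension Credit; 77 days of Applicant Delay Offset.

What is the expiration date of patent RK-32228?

Base term: filing date + 22 years → 9 July 2004.
Marketing Approval Extension: 1582 days claimed exceeds the 750-day cap, so +750 days → 29 July 2006.
Interference Suspension Credit: +46 days → 13 September 2006.
Applicant Delay Offset: −77 days → 28 June 2006.

June 28, 2006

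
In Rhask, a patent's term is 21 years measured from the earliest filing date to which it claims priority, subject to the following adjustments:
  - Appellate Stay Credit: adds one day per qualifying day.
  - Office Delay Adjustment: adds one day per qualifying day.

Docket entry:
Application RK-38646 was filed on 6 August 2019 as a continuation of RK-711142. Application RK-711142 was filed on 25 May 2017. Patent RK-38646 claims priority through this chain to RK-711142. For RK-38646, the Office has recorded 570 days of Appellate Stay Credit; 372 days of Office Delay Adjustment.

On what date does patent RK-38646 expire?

2040-12-22

Earliest priority filing: 25 May 2017.
Base term: 25 May 2017 + 21 years → 25 May 2038.
Appellate Stay Credit: +570 days → 16 December 2039.
Office Delay Adjustment: +372 days → 22 December 2040.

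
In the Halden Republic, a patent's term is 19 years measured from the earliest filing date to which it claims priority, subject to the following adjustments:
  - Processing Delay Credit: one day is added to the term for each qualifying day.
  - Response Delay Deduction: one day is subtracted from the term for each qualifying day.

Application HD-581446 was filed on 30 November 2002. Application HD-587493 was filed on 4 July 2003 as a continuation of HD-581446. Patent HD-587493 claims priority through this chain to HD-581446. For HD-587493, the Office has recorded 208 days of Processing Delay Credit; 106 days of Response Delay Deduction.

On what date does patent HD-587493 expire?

Earliest priority filing: 30 November 2002.
Base term: 30 November 2002 + 19 years → 30 November 2021.
Processing Delay Credit: +208 days → 26 June 2022.
Response Delay Deduction: −106 days → 12 March 2022.

March 12, 2022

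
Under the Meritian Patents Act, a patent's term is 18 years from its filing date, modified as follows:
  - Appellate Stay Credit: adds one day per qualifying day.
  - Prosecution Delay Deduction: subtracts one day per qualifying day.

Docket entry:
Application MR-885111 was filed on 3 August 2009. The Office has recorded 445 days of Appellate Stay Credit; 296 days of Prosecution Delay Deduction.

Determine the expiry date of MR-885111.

Base term: filing date + 18 years → 3 August 2027.
Appellate Stay Credit: +445 days → 21 October 2028.
Prosecution Delay Deduction: −296 days → 30 December 2027.

December 30, 2027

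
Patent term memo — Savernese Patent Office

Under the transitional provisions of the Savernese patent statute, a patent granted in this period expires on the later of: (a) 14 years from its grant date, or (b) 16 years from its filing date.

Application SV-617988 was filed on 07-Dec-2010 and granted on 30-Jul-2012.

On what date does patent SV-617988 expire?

(a) grant + 14 years → 30 July 2026.
(b) filing + 16 years → 7 December 2026.
Later of the two: 7 December 2026.

2026-12-07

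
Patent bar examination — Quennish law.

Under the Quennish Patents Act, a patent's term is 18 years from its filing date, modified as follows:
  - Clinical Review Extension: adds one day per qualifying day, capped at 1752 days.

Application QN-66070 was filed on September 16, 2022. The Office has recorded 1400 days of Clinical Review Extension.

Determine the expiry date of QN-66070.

Base term: filing date + 18 years → 16 September 2040.
Clinical Review Extension: 1400 days (within the 1752-day cap) → +1400 days → 17 July 2044.

July 17, 2044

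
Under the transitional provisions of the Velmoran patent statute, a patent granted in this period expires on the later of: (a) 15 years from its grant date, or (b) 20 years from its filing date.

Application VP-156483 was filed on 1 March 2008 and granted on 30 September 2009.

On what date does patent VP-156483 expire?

March 1, 2028

(a) grant + 15 years → 30 September 2024.
(b) filing + 20 years → 1 March 2028.
Later of the two: 1 March 2028.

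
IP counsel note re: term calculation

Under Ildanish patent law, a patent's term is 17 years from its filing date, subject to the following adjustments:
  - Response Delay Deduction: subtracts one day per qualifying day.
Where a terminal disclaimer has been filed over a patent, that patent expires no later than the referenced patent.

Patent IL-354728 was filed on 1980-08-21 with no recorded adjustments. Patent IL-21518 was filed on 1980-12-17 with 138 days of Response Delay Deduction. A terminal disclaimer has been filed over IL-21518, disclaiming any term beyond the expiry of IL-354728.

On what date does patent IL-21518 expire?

1997-08-01

Natural term of IL-21518:
  Base: filing + 17 years → 17 December 1997.
  Response Delay Deduction: −138 days → 1 August 1997.
Expiry of referenced patent IL-354728:
  Base: filing + 17 years → 21 August 1997.
Terminal disclaimer: IL-21518 expires on the earlier of 1 August 1997 and 21 August 1997.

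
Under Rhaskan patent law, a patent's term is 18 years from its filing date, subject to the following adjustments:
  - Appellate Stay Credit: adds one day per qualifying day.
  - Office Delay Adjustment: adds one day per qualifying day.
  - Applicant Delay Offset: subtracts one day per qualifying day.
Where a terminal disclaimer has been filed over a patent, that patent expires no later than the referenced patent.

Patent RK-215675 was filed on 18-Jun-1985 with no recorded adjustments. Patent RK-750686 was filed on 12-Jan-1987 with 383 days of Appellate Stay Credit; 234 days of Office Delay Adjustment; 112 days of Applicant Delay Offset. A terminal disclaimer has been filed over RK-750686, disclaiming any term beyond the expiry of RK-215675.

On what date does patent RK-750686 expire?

June 18, 2003

Natural term of RK-750686:
  Base: filing + 18 years → 12 January 2005.
  Appellate Stay Credit: +383 days → 30 January 2006.
  Office Delay Adjustment: +234 days → 21 September 2006.
  Applicant Delay Offset: −112 days → 1 June 2006.
Expiry of referenced patent RK-215675:
  Base: filing + 18 years → 18 June 2003.
Terminal disclaimer: RK-750686 expires on the earlier of 1 June 2006 and 18 June 2003.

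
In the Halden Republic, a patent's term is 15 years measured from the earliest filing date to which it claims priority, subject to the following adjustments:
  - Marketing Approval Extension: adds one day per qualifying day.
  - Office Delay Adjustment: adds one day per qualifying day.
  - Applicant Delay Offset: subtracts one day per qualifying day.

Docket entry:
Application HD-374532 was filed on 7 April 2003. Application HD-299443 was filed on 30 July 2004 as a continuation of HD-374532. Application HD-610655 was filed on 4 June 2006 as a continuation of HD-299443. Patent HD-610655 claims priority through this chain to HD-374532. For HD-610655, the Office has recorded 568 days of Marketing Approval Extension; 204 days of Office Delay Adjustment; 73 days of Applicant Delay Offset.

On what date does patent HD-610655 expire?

2020-03-06

Earliest priority filing: 7 April 2003.
Base term: 7 April 2003 + 15 years → 7 April 2018.
Marketing Approval Extension: +568 days → 27 October 2019.
Office Delay Adjustment: +204 days → 18 May 2020.
Applicant Delay Offset: −73 days → 6 March 2020.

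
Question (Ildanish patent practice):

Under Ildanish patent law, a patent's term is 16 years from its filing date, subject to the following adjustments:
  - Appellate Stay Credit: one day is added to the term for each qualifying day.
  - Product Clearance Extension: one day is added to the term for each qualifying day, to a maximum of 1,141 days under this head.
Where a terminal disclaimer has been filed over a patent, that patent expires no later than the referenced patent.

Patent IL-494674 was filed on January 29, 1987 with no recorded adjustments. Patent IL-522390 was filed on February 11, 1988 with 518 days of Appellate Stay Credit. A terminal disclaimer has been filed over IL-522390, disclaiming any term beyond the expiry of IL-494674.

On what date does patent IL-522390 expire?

January 29, 2003

Natural term of IL-522390:
  Base: filing + 16 years → 11 February 2004.
  Appellate Stay Credit: +518 days → 13 July 2005.
Expiry of referenced patent IL-494674:
  Base: filing + 16 years → 29 January 2003.
Terminal disclaimer: IL-522390 expires on the earlier of 13 July 2005 and 29 January 2003.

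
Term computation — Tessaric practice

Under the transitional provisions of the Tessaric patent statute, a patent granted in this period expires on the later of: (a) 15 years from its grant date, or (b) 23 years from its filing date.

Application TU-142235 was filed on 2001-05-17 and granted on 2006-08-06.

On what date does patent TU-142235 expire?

(a) grant + 15 years → 6 August 2021.
(b) filing + 23 years → 17 May 2024.
Later of the two: 17 May 2024.

2024-05-17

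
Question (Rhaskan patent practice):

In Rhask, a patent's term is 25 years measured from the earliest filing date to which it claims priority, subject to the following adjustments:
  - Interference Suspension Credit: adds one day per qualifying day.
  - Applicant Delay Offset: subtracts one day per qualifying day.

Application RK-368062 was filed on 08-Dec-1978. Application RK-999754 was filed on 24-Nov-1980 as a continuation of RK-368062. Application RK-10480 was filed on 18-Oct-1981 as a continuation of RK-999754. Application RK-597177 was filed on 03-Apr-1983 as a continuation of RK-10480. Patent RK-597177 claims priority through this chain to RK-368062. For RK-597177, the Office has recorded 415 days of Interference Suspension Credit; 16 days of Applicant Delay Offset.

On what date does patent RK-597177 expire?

2005-01-10

Earliest priority filing: 8 December 1978.
Base term: 8 December 1978 + 25 years → 8 December 2003.
Interference Suspension Credit: +415 days → 26 January 2005.
Applicant Delay Offset: −16 days → 10 January 2005.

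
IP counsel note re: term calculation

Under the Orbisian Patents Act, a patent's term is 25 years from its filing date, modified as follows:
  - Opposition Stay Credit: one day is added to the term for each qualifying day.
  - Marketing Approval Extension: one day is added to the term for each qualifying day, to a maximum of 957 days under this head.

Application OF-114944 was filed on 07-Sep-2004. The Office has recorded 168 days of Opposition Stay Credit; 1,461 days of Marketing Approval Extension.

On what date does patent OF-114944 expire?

Base term: filing date + 25 years → 7 September 2029.
Opposition Stay Credit: +168 days → 22 February 2030.
Marketing Approval Extension: 1461 days claimed exceeds the 957-day cap, so +957 days → 6 October 2032.

2032-10-06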